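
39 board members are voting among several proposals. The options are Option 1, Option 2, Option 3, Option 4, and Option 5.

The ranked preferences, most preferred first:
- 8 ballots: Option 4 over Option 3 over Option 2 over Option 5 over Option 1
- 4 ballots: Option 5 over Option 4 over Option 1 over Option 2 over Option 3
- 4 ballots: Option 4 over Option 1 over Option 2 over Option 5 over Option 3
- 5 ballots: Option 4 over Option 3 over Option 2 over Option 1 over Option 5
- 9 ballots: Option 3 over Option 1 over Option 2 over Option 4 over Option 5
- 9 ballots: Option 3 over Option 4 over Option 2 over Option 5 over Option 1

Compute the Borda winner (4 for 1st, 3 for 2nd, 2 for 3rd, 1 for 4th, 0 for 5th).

Option 4

Option 1: 8×0 + 4×2 + 4×3 + 5×1 + 9×3 + 9×0 = 52
Option 2: 8×2 + 4×1 + 4×2 + 5×2 + 9×2 + 9×2 = 74
Option 3: 8×3 + 4×0 + 4×0 + 5×3 + 9×4 + 9×4 = 111
Option 4: 8×4 + 4×3 + 4×4 + 5×4 + 9×1 + 9×3 = 116
Option 5: 8×1 + 4×4 + 4×1 + 5×0 + 9×0 + 9×1 = 37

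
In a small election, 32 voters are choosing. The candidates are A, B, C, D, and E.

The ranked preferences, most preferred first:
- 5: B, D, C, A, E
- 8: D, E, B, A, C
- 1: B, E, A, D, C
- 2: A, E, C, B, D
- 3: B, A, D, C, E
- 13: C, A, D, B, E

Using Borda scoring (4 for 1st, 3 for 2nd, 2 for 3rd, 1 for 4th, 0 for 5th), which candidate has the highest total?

D

A: 5×1 + 8×1 + 1×2 + 2×4 + 3×3 + 13×3 = 71
B: 5×4 + 8×2 + 1×4 + 2×1 + 3×4 + 13×1 = 67
C: 5×2 + 8×0 + 1×0 + 2×2 + 3×1 + 13×4 = 69
D: 5×3 + 8×4 + 1×1 + 2×0 + 3×2 + 13×2 = 80
E: 5×0 + 8×3 + 1×3 + 2×3 + 3×0 + 13×0 = 33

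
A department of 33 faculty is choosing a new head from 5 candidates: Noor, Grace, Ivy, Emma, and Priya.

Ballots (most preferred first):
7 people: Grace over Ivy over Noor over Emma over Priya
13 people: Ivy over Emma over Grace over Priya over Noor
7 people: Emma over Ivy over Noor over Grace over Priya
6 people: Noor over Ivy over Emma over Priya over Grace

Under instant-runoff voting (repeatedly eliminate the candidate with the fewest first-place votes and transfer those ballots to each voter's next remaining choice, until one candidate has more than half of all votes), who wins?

Round 1: Noor 6, Grace 7, Ivy 13, Emma 7, Priya 0. Priya eliminated.
Round 2: Noor 6, Grace 7, Ivy 13, Emma 7. Noor eliminated.
Round 3: Grace 7, Ivy 19, Emma 7. Ivy has a majority (≥17).

Ivy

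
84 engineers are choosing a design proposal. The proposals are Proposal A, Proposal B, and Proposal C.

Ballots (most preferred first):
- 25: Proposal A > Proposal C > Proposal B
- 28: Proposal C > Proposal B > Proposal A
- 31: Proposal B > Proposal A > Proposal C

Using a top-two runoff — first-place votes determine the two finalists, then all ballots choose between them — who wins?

Round 1 first-place votes: Proposal A 25, Proposal B 31, Proposal C 28. Proposal B and Proposal C advance.
Runoff: Proposal B is ranked above Proposal C on 31 ballots, Proposal C above Proposal B on 53.

Proposal C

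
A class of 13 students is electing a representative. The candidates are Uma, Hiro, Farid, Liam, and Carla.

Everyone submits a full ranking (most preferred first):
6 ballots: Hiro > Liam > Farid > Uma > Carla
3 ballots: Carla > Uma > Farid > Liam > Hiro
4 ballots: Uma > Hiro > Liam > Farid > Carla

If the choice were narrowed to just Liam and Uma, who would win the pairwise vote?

Uma

Liam is ranked above Uma on 6 ballots; Uma above Liam on 7.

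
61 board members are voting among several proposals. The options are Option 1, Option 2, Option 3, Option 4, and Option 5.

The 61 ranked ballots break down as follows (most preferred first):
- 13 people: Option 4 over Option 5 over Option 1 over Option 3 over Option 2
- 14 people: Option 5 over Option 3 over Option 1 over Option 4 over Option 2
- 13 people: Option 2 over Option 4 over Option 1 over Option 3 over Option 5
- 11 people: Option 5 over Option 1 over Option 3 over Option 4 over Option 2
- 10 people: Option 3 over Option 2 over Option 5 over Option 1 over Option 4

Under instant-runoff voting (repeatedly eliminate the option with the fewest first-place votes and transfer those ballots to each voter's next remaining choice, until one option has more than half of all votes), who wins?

Option 5

Round 1: Option 1 0, Option 2 13, Option 3 10, Option 4 13, Option 5 25. Option 1 eliminated.
Round 2: Option 2 13, Option 3 10, Option 4 13, Option 5 25. Option 3 eliminated.
Round 3: Option 2 23, Option 4 13, Option 5 25. Option 4 eliminated.
Round 4: Option 2 23, Option 5 38. Option 5 has a majority (≥31).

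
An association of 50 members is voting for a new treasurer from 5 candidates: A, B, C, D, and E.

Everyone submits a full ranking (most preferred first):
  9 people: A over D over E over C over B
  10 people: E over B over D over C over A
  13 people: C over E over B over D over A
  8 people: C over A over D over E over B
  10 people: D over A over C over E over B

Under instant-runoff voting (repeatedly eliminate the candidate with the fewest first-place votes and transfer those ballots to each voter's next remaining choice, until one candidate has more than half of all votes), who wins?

Round 1: A 9, B 0, C 21, D 10, E 10. B eliminated.
Round 2: A 9, C 21, D 10, E 10. A eliminated.
Round 3: C 21, D 19, E 10. E eliminated.
Round 4: C 21, D 29. D has a majority (≥26).

D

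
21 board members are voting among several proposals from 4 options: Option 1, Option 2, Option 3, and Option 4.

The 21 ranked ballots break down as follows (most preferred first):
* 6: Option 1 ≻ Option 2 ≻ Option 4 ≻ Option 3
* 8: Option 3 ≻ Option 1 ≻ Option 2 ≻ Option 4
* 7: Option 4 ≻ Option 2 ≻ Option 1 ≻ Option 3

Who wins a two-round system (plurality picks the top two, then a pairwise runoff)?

Option 4

Round 1 first-place votes: Option 1 6, Option 2 0, Option 3 8, Option 4 7. Option 3 and Option 4 advance.
Runoff: Option 3 is ranked above Option 4 on 8 ballots, Option 4 above Option 3 on 13.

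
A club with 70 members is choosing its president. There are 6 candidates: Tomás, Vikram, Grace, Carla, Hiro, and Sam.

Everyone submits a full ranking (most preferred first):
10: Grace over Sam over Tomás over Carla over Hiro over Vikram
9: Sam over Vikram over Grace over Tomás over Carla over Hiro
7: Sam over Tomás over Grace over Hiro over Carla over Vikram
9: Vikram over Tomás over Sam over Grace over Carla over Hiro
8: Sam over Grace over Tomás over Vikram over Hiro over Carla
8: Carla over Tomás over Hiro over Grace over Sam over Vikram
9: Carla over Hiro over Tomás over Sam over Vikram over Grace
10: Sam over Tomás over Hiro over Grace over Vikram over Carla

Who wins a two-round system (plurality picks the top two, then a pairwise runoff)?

Sam

Round 1 first-place votes: Tomás 0, Vikram 9, Grace 10, Carla 17, Hiro 0, Sam 34. Sam and Carla advance.
Runoff: Sam is ranked above Carla on 53 ballots, Carla above Sam on 17.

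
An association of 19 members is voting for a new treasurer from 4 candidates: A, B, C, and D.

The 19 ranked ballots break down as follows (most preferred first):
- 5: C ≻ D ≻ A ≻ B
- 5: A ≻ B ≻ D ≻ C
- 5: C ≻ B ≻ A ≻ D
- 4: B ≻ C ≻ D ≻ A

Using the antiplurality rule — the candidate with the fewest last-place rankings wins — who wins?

A

Last-place votes: A 4, B 5, C 5, D 5.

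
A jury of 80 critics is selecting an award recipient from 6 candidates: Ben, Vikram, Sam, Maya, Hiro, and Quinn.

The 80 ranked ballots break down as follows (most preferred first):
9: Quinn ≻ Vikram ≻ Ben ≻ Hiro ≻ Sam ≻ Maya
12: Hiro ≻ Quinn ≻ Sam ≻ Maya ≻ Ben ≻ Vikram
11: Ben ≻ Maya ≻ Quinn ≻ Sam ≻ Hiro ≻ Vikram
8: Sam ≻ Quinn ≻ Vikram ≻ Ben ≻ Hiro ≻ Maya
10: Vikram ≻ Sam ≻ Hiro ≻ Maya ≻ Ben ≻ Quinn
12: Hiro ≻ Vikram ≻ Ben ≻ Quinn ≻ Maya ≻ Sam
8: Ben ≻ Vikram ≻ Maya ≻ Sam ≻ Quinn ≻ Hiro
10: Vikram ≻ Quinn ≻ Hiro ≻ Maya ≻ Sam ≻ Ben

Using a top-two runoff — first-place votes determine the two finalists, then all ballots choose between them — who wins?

Vikram

Round 1 first-place votes: Ben 19, Vikram 20, Sam 8, Maya 0, Hiro 24, Quinn 9. Hiro and Vikram advance.
Runoff: Hiro is ranked above Vikram on 35 ballots, Vikram above Hiro on 45.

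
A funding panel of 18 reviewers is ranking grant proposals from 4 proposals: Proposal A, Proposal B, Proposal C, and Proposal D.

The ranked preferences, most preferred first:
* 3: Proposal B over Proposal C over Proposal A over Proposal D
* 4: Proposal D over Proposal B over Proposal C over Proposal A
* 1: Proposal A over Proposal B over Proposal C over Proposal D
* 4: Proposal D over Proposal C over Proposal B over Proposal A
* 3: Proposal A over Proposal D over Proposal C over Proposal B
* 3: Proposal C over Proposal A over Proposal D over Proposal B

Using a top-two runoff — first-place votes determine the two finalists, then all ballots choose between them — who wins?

Round 1 first-place votes: Proposal A 4, Proposal B 3, Proposal C 3, Proposal D 8. Proposal D and Proposal A advance.
Runoff: Proposal D is ranked above Proposal A on 8 ballots, Proposal A above Proposal D on 10.

Proposal A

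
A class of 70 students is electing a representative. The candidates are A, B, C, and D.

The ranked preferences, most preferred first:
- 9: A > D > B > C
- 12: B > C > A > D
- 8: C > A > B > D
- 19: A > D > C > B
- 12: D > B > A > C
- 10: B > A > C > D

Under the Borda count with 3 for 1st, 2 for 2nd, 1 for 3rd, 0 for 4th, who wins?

A: 9×3 + 12×1 + 8×2 + 19×3 + 12×1 + 10×2 = 144
B: 9×1 + 12×3 + 8×1 + 19×0 + 12×2 + 10×3 = 107
C: 9×0 + 12×2 + 8×3 + 19×1 + 12×0 + 10×1 = 77
D: 9×2 + 12×0 + 8×0 + 19×2 + 12×3 + 10×0 = 92

A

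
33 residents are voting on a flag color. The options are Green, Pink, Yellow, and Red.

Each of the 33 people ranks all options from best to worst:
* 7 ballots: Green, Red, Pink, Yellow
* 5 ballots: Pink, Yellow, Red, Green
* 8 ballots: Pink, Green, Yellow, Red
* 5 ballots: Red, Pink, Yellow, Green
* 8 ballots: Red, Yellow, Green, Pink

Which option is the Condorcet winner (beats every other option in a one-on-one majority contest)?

Red vs Green: 18–15
Red vs Pink: 20–13
Red vs Yellow: 20–13
Red beats every other option.

Red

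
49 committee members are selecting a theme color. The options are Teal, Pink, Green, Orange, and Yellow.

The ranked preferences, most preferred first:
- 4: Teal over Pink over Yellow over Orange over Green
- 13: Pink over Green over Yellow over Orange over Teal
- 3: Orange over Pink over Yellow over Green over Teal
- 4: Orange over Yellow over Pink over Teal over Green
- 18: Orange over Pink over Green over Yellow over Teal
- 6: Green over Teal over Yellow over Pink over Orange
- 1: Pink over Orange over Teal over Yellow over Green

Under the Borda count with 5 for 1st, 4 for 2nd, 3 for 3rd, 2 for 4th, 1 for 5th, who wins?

Teal: 4×5 + 13×1 + 3×1 + 4×2 + 18×1 + 6×4 + 1×3 = 89
Pink: 4×4 + 13×5 + 3×4 + 4×3 + 18×4 + 6×2 + 1×5 = 194
Green: 4×1 + 13×4 + 3×2 + 4×1 + 18×3 + 6×5 + 1×1 = 151
Orange: 4×2 + 13×2 + 3×5 + 4×5 + 18×5 + 6×1 + 1×4 = 169
Yellow: 4×3 + 13×3 + 3×3 + 4×4 + 18×2 + 6×3 + 1×2 = 132

Pink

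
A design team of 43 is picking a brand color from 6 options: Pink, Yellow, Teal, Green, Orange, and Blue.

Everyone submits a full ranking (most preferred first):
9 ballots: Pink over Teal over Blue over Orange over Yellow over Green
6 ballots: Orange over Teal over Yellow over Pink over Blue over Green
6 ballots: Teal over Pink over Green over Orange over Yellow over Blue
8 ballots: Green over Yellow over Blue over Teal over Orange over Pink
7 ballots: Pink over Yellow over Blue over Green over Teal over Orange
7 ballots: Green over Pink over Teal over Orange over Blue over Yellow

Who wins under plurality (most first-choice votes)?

First-place votes: Pink 16, Yellow 0, Teal 6, Green 15, Orange 6, Blue 0.

Pink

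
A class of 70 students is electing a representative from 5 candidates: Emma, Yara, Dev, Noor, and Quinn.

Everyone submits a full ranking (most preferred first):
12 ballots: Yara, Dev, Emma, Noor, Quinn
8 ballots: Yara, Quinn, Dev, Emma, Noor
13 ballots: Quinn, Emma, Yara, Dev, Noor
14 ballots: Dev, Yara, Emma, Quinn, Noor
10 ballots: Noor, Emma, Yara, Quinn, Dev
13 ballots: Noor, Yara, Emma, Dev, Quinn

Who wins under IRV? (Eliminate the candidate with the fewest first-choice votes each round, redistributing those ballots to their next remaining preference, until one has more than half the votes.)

Yara

Round 1: Emma 0, Yara 20, Dev 14, Noor 23, Quinn 13. Emma eliminated.
Round 2: Yara 20, Dev 14, Noor 23, Quinn 13. Quinn eliminated.
Round 3: Yara 33, Dev 14, Noor 23. Dev eliminated.
Round 4: Yara 47, Noor 23. Yara has a majority (≥36).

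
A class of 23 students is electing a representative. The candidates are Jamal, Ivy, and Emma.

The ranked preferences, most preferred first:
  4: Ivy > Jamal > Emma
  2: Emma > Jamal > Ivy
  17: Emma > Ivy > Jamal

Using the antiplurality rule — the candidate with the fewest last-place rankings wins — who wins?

Last-place votes: Jamal 17, Ivy 2, Emma 4.

Ivy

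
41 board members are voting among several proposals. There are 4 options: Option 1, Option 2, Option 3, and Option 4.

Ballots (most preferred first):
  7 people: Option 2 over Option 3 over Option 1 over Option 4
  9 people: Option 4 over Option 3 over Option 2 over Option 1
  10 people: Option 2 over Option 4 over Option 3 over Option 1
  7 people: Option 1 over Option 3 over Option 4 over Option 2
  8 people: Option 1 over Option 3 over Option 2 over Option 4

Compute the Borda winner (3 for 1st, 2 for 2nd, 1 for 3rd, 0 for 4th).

Option 3

Option 1: 7×1 + 9×0 + 10×0 + 7×3 + 8×3 = 52
Option 2: 7×3 + 9×1 + 10×3 + 7×0 + 8×1 = 68
Option 3: 7×2 + 9×2 + 10×1 + 7×2 + 8×2 = 72
Option 4: 7×0 + 9×3 + 10×2 + 7×1 + 8×0 = 54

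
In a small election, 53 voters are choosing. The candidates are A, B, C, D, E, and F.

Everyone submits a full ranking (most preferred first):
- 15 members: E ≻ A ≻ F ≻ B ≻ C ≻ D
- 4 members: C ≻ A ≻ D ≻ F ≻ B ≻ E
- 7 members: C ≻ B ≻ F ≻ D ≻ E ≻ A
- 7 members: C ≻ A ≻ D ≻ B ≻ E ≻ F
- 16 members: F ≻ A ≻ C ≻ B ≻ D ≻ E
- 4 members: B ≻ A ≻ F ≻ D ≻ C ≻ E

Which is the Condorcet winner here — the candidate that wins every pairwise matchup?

A

A vs B: 42–11
A vs C: 35–18
A vs D: 46–7
A vs E: 31–22
A vs F: 30–23
A beats every other candidate.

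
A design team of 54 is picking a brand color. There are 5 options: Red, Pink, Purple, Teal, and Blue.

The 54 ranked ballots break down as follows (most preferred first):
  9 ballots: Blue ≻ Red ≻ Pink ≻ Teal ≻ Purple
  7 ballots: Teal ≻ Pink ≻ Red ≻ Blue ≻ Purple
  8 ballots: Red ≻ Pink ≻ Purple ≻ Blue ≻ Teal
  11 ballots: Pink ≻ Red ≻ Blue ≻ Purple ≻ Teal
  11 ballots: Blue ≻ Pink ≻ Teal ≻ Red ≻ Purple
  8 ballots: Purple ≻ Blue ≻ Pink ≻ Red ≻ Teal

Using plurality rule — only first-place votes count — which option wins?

Blue

First-place votes: Red 8, Pink 11, Purple 8, Teal 7, Blue 20.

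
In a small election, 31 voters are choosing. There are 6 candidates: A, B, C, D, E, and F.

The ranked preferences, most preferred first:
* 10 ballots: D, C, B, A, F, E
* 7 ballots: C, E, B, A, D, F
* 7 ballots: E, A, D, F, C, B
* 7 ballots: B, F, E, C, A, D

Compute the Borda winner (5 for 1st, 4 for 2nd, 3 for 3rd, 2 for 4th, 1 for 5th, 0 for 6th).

C

A: 10×2 + 7×2 + 7×4 + 7×1 = 69
B: 10×3 + 7×3 + 7×0 + 7×5 = 86
C: 10×4 + 7×5 + 7×1 + 7×2 = 96
D: 10×5 + 7×1 + 7×3 + 7×0 = 78
E: 10×0 + 7×4 + 7×5 + 7×3 = 84
F: 10×1 + 7×0 + 7×2 + 7×4 = 52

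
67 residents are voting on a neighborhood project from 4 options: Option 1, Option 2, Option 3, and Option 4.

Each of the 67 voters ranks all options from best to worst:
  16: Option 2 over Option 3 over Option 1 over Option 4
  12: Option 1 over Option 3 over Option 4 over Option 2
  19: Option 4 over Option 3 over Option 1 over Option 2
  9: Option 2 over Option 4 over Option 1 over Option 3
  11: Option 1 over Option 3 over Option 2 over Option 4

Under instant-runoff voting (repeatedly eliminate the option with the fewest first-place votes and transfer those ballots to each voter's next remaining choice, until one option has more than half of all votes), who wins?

Option 1

Round 1: Option 1 23, Option 2 25, Option 3 0, Option 4 19. Option 3 eliminated.
Round 2: Option 1 23, Option 2 25, Option 4 19. Option 4 eliminated.
Round 3: Option 1 42, Option 2 25. Option 1 has a majority (≥34).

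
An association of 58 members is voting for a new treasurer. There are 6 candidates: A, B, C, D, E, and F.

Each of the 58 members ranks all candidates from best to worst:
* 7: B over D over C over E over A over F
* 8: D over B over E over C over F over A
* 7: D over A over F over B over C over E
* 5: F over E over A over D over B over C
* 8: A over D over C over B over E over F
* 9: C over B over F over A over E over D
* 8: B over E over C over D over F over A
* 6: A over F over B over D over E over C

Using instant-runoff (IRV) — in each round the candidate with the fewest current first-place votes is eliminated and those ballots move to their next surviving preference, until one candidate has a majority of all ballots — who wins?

B

Round 1: A 14, B 15, C 9, D 15, E 0, F 5. E eliminated.
Round 2: A 14, B 15, C 9, D 15, F 5. F eliminated.
Round 3: A 19, B 15, C 9, D 15. C eliminated.
Round 4: A 19, B 24, D 15. D eliminated.
Round 5: A 26, B 32. B has a majority (≥30).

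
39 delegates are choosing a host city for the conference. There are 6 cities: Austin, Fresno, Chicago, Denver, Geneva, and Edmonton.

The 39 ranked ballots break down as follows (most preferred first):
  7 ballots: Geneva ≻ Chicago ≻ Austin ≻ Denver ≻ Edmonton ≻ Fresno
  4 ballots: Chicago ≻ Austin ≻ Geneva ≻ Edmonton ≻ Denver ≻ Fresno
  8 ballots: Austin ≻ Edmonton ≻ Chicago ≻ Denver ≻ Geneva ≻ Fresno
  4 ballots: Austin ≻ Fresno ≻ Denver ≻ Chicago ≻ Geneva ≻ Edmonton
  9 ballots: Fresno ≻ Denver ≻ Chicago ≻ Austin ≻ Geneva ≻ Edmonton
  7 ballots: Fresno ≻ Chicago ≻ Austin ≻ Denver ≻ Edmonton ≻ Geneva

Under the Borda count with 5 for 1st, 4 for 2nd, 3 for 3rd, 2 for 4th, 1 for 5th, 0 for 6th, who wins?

Austin: 7×3 + 4×4 + 8×5 + 4×5 + 9×2 + 7×3 = 136
Fresno: 7×0 + 4×0 + 8×0 + 4×4 + 9×5 + 7×5 = 96
Chicago: 7×4 + 4×5 + 8×3 + 4×2 + 9×3 + 7×4 = 135
Denver: 7×2 + 4×1 + 8×2 + 4×3 + 9×4 + 7×2 = 96
Geneva: 7×5 + 4×3 + 8×1 + 4×1 + 9×1 + 7×0 = 68
Edmonton: 7×1 + 4×2 + 8×4 + 4×0 + 9×0 + 7×1 = 54

Austin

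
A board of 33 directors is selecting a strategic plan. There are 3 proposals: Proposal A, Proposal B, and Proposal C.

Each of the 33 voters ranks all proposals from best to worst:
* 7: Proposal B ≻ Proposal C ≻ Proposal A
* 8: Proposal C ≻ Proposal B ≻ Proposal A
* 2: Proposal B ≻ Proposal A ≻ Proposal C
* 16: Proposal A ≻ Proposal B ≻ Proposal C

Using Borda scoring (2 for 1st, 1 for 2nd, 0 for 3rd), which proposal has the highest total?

Proposal A: 7×0 + 8×0 + 2×1 + 16×2 = 34
Proposal B: 7×2 + 8×1 + 2×2 + 16×1 = 42
Proposal C: 7×1 + 8×2 + 2×0 + 16×0 = 23

Proposal B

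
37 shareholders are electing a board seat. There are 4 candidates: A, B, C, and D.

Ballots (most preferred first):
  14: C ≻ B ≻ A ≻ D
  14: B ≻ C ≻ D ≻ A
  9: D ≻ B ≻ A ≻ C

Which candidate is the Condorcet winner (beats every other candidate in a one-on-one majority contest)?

B

B vs A: 37–0
B vs C: 23–14
B vs D: 28–9
B beats every other candidate.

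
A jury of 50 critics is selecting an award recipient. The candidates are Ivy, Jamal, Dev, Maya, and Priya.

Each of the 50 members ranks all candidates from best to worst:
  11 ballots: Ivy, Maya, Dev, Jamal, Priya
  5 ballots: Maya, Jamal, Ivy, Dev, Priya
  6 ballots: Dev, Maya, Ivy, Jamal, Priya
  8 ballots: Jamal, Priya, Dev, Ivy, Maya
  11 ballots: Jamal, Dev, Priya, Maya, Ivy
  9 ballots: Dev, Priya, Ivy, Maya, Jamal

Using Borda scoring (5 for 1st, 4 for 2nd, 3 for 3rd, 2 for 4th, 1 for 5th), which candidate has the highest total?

Ivy: 11×5 + 5×3 + 6×3 + 8×2 + 11×1 + 9×3 = 142
Jamal: 11×2 + 5×4 + 6×2 + 8×5 + 11×5 + 9×1 = 158
Dev: 11×3 + 5×2 + 6×5 + 8×3 + 11×4 + 9×5 = 186
Maya: 11×4 + 5×5 + 6×4 + 8×1 + 11×2 + 9×2 = 141
Priya: 11×1 + 5×1 + 6×1 + 8×4 + 11×3 + 9×4 = 123

Dev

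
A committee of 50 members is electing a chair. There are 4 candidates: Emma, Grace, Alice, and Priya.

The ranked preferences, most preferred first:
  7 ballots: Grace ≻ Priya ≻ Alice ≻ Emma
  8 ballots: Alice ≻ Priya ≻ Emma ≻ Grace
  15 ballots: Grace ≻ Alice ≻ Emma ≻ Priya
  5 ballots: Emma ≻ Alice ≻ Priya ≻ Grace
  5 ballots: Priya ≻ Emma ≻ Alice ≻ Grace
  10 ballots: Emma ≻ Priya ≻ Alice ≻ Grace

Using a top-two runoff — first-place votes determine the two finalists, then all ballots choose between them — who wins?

Emma

Round 1 first-place votes: Emma 15, Grace 22, Alice 8, Priya 5. Grace and Emma advance.
Runoff: Grace is ranked above Emma on 22 ballots, Emma above Grace on 28.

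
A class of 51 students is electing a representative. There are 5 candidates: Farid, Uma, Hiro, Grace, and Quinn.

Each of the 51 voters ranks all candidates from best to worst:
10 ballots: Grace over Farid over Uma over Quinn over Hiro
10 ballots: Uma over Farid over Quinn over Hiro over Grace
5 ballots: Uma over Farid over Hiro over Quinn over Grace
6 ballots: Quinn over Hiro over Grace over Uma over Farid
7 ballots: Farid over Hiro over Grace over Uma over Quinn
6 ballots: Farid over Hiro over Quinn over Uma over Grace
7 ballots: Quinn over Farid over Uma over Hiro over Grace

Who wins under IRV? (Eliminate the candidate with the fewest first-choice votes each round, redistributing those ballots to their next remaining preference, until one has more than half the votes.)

Round 1: Farid 13, Uma 15, Hiro 0, Grace 10, Quinn 13. Hiro eliminated.
Round 2: Farid 13, Uma 15, Grace 10, Quinn 13. Grace eliminated.
Round 3: Farid 23, Uma 15, Quinn 13. Quinn eliminated.
Round 4: Farid 30, Uma 21. Farid has a majority (≥26).

Farid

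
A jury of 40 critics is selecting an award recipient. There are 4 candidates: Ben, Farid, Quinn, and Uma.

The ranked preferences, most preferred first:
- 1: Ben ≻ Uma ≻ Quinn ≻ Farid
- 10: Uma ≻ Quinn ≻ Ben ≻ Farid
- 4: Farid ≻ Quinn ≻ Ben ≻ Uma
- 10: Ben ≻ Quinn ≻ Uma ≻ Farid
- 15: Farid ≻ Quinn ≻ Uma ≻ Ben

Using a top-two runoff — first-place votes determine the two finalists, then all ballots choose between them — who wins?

Round 1 first-place votes: Ben 11, Farid 19, Quinn 0, Uma 10. Farid and Ben advance.
Runoff: Farid is ranked above Ben on 19 ballots, Ben above Farid on 21.

Ben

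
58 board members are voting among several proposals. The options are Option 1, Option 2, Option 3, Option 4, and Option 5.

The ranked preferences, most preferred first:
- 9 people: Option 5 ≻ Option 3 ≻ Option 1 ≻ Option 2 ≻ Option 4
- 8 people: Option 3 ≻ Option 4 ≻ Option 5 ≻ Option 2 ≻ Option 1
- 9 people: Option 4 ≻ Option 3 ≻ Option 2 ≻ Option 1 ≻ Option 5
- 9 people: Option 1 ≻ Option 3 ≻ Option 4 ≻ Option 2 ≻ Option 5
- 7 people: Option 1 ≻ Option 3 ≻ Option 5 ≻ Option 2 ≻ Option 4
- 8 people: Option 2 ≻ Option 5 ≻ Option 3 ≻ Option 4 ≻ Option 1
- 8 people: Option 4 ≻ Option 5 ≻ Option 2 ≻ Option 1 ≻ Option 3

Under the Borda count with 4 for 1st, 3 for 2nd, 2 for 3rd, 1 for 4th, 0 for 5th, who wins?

Option 1: 9×2 + 8×0 + 9×1 + 9×4 + 7×4 + 8×0 + 8×1 = 99
Option 2: 9×1 + 8×1 + 9×2 + 9×1 + 7×1 + 8×4 + 8×2 = 99
Option 3: 9×3 + 8×4 + 9×3 + 9×3 + 7×3 + 8×2 + 8×0 = 150
Option 4: 9×0 + 8×3 + 9×4 + 9×2 + 7×0 + 8×1 + 8×4 = 118
Option 5: 9×4 + 8×2 + 9×0 + 9×0 + 7×2 + 8×3 + 8×3 = 114

Option 3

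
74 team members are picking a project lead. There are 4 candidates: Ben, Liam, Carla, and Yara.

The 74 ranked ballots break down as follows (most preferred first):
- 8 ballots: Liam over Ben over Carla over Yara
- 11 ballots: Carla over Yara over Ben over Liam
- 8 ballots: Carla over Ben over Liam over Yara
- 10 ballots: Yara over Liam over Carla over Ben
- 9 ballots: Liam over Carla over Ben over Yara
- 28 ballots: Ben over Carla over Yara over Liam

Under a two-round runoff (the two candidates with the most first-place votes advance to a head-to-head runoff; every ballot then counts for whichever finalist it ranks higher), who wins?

Carla

Round 1 first-place votes: Ben 28, Liam 17, Carla 19, Yara 10. Ben and Carla advance.
Runoff: Ben is ranked above Carla on 36 ballots, Carla above Ben on 38.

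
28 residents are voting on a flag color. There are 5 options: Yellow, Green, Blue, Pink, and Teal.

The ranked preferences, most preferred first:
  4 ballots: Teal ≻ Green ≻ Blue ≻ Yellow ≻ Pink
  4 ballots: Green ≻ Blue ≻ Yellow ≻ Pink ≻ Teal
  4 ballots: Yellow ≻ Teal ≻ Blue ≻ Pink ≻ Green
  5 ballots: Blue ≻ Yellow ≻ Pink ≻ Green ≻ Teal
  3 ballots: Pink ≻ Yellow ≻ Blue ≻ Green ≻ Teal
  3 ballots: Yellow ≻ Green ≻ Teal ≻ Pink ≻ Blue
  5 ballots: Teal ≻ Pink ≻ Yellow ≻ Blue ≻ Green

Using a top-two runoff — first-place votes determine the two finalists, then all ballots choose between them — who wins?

Yellow

Round 1 first-place votes: Yellow 7, Green 4, Blue 5, Pink 3, Teal 9. Teal and Yellow advance.
Runoff: Teal is ranked above Yellow on 9 ballots, Yellow above Teal on 19.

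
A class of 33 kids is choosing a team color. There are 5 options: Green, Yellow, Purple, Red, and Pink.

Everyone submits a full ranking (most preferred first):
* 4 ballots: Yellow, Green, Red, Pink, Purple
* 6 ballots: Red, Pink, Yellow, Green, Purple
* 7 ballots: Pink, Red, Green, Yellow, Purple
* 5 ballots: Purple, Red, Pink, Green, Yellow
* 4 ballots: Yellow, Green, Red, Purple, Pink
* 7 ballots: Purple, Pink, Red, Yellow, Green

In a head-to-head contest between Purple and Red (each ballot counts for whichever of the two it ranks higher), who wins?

Purple is ranked above Red on 12 ballots; Red above Purple on 21.

Red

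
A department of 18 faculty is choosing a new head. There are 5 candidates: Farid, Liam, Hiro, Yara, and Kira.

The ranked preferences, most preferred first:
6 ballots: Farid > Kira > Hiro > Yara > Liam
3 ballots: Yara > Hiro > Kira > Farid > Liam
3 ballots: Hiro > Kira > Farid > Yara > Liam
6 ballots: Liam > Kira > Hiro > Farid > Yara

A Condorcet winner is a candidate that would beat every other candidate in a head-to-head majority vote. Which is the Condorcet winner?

Kira

Kira vs Farid: 12–6
Kira vs Liam: 12–6
Kira vs Hiro: 12–6
Kira vs Yara: 15–3
Kira beats every other candidate.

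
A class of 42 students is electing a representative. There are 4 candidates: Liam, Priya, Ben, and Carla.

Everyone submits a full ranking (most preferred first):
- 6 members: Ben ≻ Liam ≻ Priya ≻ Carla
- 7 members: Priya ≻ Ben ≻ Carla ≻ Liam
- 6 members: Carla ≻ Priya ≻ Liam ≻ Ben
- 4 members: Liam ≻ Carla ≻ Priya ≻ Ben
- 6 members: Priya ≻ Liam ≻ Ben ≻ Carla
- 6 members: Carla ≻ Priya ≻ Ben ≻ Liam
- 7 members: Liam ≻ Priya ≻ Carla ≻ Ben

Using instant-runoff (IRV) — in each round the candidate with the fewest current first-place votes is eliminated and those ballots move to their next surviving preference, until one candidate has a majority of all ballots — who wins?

Priya

Round 1: Liam 11, Priya 13, Ben 6, Carla 12. Ben eliminated.
Round 2: Liam 17, Priya 13, Carla 12. Carla eliminated.
Round 3: Liam 17, Priya 25. Priya has a majority (≥22).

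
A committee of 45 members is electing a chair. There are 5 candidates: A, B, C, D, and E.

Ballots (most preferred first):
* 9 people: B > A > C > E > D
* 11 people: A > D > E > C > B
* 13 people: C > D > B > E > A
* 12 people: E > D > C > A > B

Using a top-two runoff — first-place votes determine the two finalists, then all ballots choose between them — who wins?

E

Round 1 first-place votes: A 11, B 9, C 13, D 0, E 12. C and E advance.
Runoff: C is ranked above E on 22 ballots, E above C on 23.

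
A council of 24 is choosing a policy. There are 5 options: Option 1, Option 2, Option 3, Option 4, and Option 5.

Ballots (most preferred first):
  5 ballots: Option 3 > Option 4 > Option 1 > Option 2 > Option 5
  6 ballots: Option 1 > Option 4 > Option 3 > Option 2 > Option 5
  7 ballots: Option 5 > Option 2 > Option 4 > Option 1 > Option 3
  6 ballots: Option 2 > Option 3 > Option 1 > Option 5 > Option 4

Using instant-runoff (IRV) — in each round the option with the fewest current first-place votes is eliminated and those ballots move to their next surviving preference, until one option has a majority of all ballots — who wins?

Round 1: Option 1 6, Option 2 6, Option 3 5, Option 4 0, Option 5 7. Option 4 eliminated.
Round 2: Option 1 6, Option 2 6, Option 3 5, Option 5 7. Option 3 eliminated.
Round 3: Option 1 11, Option 2 6, Option 5 7. Option 2 eliminated.
Round 4: Option 1 17, Option 5 7. Option 1 has a majority (≥13).

Option 1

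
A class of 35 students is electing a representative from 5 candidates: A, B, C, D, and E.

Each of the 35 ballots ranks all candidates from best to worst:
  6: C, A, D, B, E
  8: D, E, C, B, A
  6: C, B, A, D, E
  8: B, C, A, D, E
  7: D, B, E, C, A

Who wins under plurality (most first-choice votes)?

D

First-place votes: A 0, B 8, C 12, D 15, E 0.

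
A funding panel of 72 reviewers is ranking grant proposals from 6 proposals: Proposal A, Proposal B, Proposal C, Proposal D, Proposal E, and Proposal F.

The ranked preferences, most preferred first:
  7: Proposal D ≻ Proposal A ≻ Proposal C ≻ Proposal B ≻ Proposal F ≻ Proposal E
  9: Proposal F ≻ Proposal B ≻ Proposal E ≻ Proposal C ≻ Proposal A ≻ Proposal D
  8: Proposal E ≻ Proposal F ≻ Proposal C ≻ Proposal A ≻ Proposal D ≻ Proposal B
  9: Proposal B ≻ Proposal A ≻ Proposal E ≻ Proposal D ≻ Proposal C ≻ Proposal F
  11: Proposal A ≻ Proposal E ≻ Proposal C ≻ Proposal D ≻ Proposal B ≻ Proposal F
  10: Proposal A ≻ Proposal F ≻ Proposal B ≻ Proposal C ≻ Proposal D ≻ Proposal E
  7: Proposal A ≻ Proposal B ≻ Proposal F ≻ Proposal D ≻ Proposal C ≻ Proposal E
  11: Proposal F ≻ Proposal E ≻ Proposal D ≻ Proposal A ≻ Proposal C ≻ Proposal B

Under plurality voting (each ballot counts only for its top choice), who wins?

First-place votes: Proposal A 28, Proposal B 9, Proposal C 0, Proposal D 7, Proposal E 8, Proposal F 20.

Proposal A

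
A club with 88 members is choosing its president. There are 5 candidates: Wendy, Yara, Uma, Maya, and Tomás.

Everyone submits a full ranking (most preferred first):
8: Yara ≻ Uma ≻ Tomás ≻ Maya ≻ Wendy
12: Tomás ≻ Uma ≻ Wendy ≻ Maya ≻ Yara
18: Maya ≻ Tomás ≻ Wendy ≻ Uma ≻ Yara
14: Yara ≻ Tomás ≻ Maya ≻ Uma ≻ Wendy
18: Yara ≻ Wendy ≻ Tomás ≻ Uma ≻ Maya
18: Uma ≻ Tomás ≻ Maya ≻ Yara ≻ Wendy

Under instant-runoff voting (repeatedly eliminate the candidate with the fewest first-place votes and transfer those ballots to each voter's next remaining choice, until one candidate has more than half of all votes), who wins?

Uma

Round 1: Wendy 0, Yara 40, Uma 18, Maya 18, Tomás 12. Wendy eliminated.
Round 2: Yara 40, Uma 18, Maya 18, Tomás 12. Tomás eliminated.
Round 3: Yara 40, Uma 30, Maya 18. Maya eliminated.
Round 4: Yara 40, Uma 48. Uma has a majority (≥45).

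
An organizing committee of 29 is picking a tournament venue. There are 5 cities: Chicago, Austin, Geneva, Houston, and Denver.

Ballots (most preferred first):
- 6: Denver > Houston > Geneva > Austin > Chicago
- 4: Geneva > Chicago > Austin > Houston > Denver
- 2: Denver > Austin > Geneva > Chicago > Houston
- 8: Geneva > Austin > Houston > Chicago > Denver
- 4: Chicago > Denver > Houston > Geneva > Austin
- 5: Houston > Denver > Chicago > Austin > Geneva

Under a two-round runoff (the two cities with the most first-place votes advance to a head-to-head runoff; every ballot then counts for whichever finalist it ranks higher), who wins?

Round 1 first-place votes: Chicago 4, Austin 0, Geneva 12, Houston 5, Denver 8. Geneva and Denver advance.
Runoff: Geneva is ranked above Denver on 12 ballots, Denver above Geneva on 17.

Denver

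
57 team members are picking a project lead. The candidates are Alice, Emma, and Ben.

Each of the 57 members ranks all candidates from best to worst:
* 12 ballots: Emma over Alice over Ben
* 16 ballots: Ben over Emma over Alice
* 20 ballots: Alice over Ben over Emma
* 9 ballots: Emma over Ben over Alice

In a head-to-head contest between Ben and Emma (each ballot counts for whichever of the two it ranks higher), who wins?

Ben is ranked above Emma on 36 ballots; Emma above Ben on 21.

Ben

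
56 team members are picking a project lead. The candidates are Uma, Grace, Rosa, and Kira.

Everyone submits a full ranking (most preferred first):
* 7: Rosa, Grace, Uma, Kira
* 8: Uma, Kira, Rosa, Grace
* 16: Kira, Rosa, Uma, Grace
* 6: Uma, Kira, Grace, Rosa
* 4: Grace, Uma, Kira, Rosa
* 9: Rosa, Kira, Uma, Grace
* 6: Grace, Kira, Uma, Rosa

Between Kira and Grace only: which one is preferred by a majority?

Kira is ranked above Grace on 39 ballots; Grace above Kira on 17.

Kira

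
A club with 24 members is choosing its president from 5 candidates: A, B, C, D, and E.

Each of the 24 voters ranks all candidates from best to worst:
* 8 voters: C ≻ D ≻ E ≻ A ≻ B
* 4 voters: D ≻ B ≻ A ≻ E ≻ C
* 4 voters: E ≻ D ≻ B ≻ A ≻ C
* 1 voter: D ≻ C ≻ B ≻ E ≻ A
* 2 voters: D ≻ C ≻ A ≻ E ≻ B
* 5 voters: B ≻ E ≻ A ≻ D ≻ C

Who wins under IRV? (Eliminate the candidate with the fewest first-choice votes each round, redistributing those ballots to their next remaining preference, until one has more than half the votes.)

Round 1: A 0, B 5, C 8, D 7, E 4. A eliminated.
Round 2: B 5, C 8, D 7, E 4. E eliminated.
Round 3: B 5, C 8, D 11. B eliminated.
Round 4: C 8, D 16. D has a majority (≥13).

D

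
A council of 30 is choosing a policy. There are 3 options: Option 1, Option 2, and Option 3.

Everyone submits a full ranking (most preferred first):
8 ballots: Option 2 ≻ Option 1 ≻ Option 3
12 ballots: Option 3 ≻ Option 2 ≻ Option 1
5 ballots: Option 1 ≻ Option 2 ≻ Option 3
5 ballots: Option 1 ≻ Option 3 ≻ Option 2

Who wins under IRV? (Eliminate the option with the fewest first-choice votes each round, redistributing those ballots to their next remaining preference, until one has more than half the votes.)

Round 1: Option 1 10, Option 2 8, Option 3 12. Option 2 eliminated.
Round 2: Option 1 18, Option 3 12. Option 1 has a majority (≥16).

Option 1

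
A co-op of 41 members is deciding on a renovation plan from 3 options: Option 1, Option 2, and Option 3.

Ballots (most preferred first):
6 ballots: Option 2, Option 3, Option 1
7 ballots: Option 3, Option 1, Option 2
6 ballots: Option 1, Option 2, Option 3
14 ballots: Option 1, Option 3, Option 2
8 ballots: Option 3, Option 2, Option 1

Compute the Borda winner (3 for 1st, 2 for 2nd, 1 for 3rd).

Option 3

Option 1: 6×1 + 7×2 + 6×3 + 14×3 + 8×1 = 88
Option 2: 6×3 + 7×1 + 6×2 + 14×1 + 8×2 = 67
Option 3: 6×2 + 7×3 + 6×1 + 14×2 + 8×3 = 91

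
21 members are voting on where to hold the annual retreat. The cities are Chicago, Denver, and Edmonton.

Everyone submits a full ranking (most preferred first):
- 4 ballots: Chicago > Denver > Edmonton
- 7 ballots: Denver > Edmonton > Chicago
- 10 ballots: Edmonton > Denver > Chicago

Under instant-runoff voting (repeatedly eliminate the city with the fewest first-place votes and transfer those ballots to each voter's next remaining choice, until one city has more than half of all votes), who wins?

Denver

Round 1: Chicago 4, Denver 7, Edmonton 10. Chicago eliminated.
Round 2: Denver 11, Edmonton 10. Denver has a majority (≥11).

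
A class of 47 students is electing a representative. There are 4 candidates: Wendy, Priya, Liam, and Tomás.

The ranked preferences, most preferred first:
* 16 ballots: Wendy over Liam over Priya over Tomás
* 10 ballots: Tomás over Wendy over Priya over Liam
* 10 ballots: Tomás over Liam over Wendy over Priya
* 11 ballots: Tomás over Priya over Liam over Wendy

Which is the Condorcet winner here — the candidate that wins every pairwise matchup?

Tomás

Tomás vs Wendy: 31–16
Tomás vs Priya: 31–16
Tomás vs Liam: 31–16
Tomás beats every other candidate.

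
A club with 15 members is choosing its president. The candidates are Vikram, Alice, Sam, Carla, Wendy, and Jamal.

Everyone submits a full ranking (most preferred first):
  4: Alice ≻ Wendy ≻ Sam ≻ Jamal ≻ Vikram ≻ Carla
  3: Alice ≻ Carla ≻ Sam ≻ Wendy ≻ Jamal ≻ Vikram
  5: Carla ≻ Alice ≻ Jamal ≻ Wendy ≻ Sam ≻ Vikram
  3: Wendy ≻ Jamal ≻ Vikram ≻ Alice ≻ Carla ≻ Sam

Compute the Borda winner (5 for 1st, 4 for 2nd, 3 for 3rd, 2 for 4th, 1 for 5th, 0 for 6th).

Alice

Vikram: 4×1 + 3×0 + 5×0 + 3×3 = 13
Alice: 4×5 + 3×5 + 5×4 + 3×2 = 61
Sam: 4×3 + 3×3 + 5×1 + 3×0 = 26
Carla: 4×0 + 3×4 + 5×5 + 3×1 = 40
Wendy: 4×4 + 3×2 + 5×2 + 3×5 = 47
Jamal: 4×2 + 3×1 + 5×3 + 3×4 = 38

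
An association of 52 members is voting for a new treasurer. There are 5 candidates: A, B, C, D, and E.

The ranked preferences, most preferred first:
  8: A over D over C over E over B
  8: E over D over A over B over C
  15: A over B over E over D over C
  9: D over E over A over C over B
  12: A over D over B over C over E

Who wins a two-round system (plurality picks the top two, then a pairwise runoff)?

A

Round 1 first-place votes: A 35, B 0, C 0, D 9, E 8. A and D advance.
Runoff: A is ranked above D on 35 ballots, D above A on 17.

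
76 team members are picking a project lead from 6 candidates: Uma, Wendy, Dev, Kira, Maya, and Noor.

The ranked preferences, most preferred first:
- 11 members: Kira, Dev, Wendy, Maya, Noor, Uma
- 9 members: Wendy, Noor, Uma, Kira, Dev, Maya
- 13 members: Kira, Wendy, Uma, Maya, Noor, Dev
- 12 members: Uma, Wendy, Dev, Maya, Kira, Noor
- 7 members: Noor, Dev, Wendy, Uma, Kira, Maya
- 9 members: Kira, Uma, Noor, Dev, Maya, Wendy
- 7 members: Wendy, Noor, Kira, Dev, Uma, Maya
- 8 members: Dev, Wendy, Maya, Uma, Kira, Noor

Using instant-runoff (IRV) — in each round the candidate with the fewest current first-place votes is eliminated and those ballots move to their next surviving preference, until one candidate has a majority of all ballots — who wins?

Wendy

Round 1: Uma 12, Wendy 16, Dev 8, Kira 33, Maya 0, Noor 7. Maya eliminated.
Round 2: Uma 12, Wendy 16, Dev 8, Kira 33, Noor 7. Noor eliminated.
Round 3: Uma 12, Wendy 16, Dev 15, Kira 33. Uma eliminated.
Round 4: Wendy 28, Dev 15, Kira 33. Dev eliminated.
Round 5: Wendy 43, Kira 33. Wendy has a majority (≥39).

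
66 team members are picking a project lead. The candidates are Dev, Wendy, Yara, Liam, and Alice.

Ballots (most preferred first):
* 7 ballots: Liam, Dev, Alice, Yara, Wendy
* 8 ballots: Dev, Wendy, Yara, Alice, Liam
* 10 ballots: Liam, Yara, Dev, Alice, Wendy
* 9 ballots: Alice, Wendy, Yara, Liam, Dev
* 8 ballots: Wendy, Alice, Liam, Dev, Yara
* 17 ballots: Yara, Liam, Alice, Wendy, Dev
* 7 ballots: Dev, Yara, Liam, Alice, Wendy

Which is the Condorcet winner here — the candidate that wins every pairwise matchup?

Yara vs Dev: 36–30
Yara vs Wendy: 41–25
Yara vs Liam: 41–25
Yara vs Alice: 42–24
Yara beats every other candidate.

Yara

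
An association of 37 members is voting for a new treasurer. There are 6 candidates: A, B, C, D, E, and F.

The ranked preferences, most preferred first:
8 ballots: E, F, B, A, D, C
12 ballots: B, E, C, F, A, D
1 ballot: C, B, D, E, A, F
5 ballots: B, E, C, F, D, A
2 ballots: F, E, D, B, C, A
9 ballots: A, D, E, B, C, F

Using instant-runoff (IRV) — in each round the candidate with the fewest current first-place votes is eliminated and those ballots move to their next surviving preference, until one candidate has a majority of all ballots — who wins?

E

Round 1: A 9, B 17, C 1, D 0, E 8, F 2. D eliminated.
Round 2: A 9, B 17, C 1, E 8, F 2. C eliminated.
Round 3: A 9, B 18, E 8, F 2. F eliminated.
Round 4: A 9, B 18, E 10. A eliminated.
Round 5: B 18, E 19. E has a majority (≥19).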